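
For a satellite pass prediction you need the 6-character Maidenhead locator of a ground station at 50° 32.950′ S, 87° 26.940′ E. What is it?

ND39rk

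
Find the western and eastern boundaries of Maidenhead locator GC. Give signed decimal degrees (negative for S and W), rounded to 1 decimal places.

Field G=6, C=2: +6·20° lon, +2·10° lat → SW at lon -60°, lat -70°.
Cell spans 20° lon × 10° lat.
west -60.0, east -40.0.

-60.0, -40.0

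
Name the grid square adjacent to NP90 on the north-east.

OP01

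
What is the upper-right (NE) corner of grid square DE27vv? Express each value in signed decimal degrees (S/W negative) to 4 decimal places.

Field D=3, E=4: +3·20° lon, +4·10° lat → SW at lon -120°, lat -50°.
Square 2, 7: +2·2° lon, +7·1° lat → SW at lon -116°, lat -43°.
Subsquare v=21, v=21: +21·0.0833333° lon, +21·0.0416667° lat → SW at lon -114.25°, lat -42.125°.
Cell spans 0.0833333° lon × 0.0416667° lat. NE corner is SW corner plus one full cell.
latitude -42.0833, longitude -114.1667.

-42.0833, -114.1667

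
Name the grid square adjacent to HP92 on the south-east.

IP01

Longitude square 9; +1 → 10, wraps to 0, carry into field.
Longitude field H = 7; +1 → 8 = I.
Latitude square 2; −1 → 1.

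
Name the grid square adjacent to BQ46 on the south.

BQ45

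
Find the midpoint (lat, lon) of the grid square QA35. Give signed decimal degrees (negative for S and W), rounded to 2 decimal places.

-84.50, 147.00

Field Q=16, A=0: +16·20° lon, +0·10° lat → SW at lon 140°, lat -90°.
Square 3, 5: +3·2° lon, +5·1° lat → SW at lon 146°, lat -85°.
Cell spans 2° lon × 1° lat. Centre is SW corner plus half of each.
latitude -84.50, longitude 147.00.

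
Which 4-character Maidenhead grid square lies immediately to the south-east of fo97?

Longitude square 9; +1 → 10, wraps to 0, carry into field.
Longitude field F = 5; +1 → 6 = G.
Latitude square 7; −1 → 6.

GO06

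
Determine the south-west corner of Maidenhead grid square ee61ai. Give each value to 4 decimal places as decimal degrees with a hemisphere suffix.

48.6667° S, 88.0000° W

Field E=4, E=4: +4·20° lon, +4·10° lat → SW at lon -100°, lat -50°.
Square 6, 1: +6·2° lon, +1·1° lat → SW at lon -88°, lat -49°.
Subsquare a=0, i=8: +0·0.0833333° lon, +8·0.0416667° lat → SW at lon -88°, lat -48.6667°.
latitude 48.6667° S, longitude 88.0000° W.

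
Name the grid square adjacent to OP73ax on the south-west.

Longitude subsquare a = 0; −1 → -1, wraps to 23 = x, carry into square.
Longitude square 7; −1 → 6.
Latitude subsquare x = 23; −1 → 22 = w.

OP63xw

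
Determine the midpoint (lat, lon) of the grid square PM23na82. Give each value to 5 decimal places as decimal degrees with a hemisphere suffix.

33.01042° N, 125.15417° E

Field P=15, M=12: +15·20° lon, +12·10° lat → SW at lon 120°, lat 30°.
Square 2, 3: +2·2° lon, +3·1° lat → SW at lon 124°, lat 33°.
Subsquare n=13, a=0: +13·0.0833333° lon, +0·0.0416667° lat → SW at lon 125.083°, lat 33°.
Extended square 8, 2: +8·0.00833333° lon, +2·0.00416667° lat → SW at lon 125.15°, lat 33.0083°.
Cell spans 0.00833333° lon × 0.00416667° lat. Centre is SW corner plus half of each.
latitude 33.01042° N, longitude 125.15417° E.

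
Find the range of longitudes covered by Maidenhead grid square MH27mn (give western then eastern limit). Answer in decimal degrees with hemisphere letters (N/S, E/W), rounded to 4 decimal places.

65.0000° E, 65.0833° E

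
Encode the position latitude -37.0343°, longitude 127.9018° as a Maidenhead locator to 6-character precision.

Add 180° to longitude and 90° to latitude: 307.9018, 52.9657.
Field (20°×10°, letters A–R): lon ⌊307.9018/20⌋ = 15 → P; lat ⌊52.9657/10⌋ = 5 → F.
Square (2°×1°, digits 0–9): lon ⌊7.9018/2⌋ = 3; lat ⌊2.9657/1⌋ = 2.
Subsquare (5′×2.5′, letters a–x): lon ⌊1.9018/0.0833333⌋ = 22 → w; lat ⌊0.9657/0.0416667⌋ = 23 → x.

PF32wx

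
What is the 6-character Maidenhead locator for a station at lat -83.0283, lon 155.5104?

Offset from 180°W / 90°S: lon 335.5104°, lat 6.9717°.
Field: lon ⌊335.5104/20⌋ = 16 → Q; lat ⌊6.9717/10⌋ = 0 → A.
Square: lon ⌊15.5104/2⌋ = 7; lat ⌊6.9717/1⌋ = 6.
Subsquare: lon ⌊1.5104/0.0833333⌋ = 18 → s; lat ⌊0.9717/0.0416667⌋ = 23 → x.

QA76sx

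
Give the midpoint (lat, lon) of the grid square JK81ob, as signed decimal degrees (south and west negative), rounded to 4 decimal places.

11.0625, 17.2083

Field J=9, K=10: +9·20° lon, +10·10° lat → SW at lon 0°, lat 10°.
Square 8, 1: +8·2° lon, +1·1° lat → SW at lon 16°, lat 11°.
Subsquare o=14, b=1: +14·0.0833333° lon, +1·0.0416667° lat → SW at lon 17.1667°, lat 11.0417°.
Cell spans 0.0833333° lon × 0.0416667° lat. Centre is SW corner plus half of each.
latitude 11.0625, longitude 17.2083.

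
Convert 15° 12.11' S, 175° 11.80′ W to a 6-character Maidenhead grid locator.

AH24jt

Shift to the Maidenhead origin (180°W, 90°S): lon 4.8033, lat 74.7982.
Field: 4.8033/20 → 0 → A, 74.7982/10 → 7 → H; chars AH.
Square: 4.8033/2 → 2, 4.7982/1 → 4; chars 24.
Subsquare: 0.8033/0.0833333 → 9 → j, 0.7982/0.0416667 → 19 → t; chars jt.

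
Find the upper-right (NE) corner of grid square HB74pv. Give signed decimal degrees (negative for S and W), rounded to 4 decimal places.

-75.0833, -24.6667

Field H=7, B=1: +7·20° lon, +1·10° lat → SW at lon -40°, lat -80°.
Square 7, 4: +7·2° lon, +4·1° lat → SW at lon -26°, lat -76°.
Subsquare p=15, v=21: +15·0.0833333° lon, +21·0.0416667° lat → SW at lon -24.75°, lat -75.125°.
Cell spans 0.0833333° lon × 0.0416667° lat. NE corner is SW corner plus one full cell.
latitude -75.0833, longitude -24.6667.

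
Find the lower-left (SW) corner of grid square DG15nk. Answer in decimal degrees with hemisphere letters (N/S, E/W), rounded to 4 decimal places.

Field D=3, G=6: +3·20° lon, +6·10° lat → SW at lon -120°, lat -30°.
Square 1, 5: +1·2° lon, +5·1° lat → SW at lon -118°, lat -25°.
Subsquare n=13, k=10: +13·0.0833333° lon, +10·0.0416667° lat → SW at lon -116.917°, lat -24.5833°.
latitude 24.5833° S, longitude 116.9167° W.

24.5833° S, 116.9167° W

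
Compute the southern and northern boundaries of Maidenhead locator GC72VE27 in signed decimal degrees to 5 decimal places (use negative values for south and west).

-67.80417, -67.80000

Field G=6, C=2: +6·20° lon, +2·10° lat → SW at lon -60°, lat -70°.
Square 7, 2: +7·2° lon, +2·1° lat → SW at lon -46°, lat -68°.
Subsquare v=21, e=4: +21·0.0833333° lon, +4·0.0416667° lat → SW at lon -44.25°, lat -67.8333°.
Extended square 2, 7: +2·0.00833333° lon, +7·0.00416667° lat → SW at lon -44.2333°, lat -67.8042°.
Cell spans 0.00833333° lon × 0.00416667° lat.
south -67.80417, north -67.80000.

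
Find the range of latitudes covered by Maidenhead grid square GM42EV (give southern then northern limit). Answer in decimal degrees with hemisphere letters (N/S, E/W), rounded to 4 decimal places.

Field G=6, M=12: +6·20° lon, +12·10° lat → SW at lon -60°, lat 30°.
Square 4, 2: +4·2° lon, +2·1° lat → SW at lon -52°, lat 32°.
Subsquare e=4, v=21: +4·0.0833333° lon, +21·0.0416667° lat → SW at lon -51.6667°, lat 32.875°.
Cell spans 0.0833333° lon × 0.0416667° lat.
south 32.8750° N, north 32.9167° N.

32.8750° N, 32.9167° N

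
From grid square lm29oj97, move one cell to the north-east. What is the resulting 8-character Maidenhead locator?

LM29pj08

Longitude extended square 9; +1 → 10, wraps to 0, carry into subsquare.
Longitude subsquare o = 14; +1 → 15 = p.
Latitude extended square 7; +1 → 8.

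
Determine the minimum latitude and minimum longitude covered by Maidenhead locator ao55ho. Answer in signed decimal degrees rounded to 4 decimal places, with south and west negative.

Field A=0, O=14: +0·20° lon, +14·10° lat → SW at lon -180°, lat 50°.
Square 5, 5: +5·2° lon, +5·1° lat → SW at lon -170°, lat 55°.
Subsquare h=7, o=14: +7·0.0833333° lon, +14·0.0416667° lat → SW at lon -169.417°, lat 55.5833°.
latitude 55.5833, longitude -169.4167.

55.5833, -169.4167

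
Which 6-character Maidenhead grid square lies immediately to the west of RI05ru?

Longitude subsquare r = 17; −1 → 16 = q.
The latitude characters are unchanged.

RI05qu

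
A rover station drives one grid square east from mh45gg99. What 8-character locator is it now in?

MH45hg09

Longitude extended square 9; +1 → 10, wraps to 0, carry into subsquare.
Longitude subsquare g = 6; +1 → 7 = h.
The latitude characters are unchanged.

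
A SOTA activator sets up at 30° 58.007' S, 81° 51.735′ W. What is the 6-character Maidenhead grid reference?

Add 180° to longitude and 90° to latitude: 98.1377, 59.0332.
Field: 98.1377/20 → 4 → E, 59.0332/10 → 5 → F; chars EF.
Square: 18.1377/2 → 9, 9.0332/1 → 9; chars 99.
Subsquare: 0.1377/0.0833333 → 1 → b, 0.0332/0.0416667 → 0 → a; chars ba.

EF99ba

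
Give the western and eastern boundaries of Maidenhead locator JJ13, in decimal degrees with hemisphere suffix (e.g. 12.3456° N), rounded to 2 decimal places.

Field J=9, J=9: +9·20° lon, +9·10° lat → SW at lon 0°, lat 0°.
Square 1, 3: +1·2° lon, +3·1° lat → SW at lon 2°, lat 3°.
Cell spans 2° lon × 1° lat.
west 2.00° E, east 4.00° E.

2.00° E, 4.00° E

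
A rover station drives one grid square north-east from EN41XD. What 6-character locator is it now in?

EN51ae

Longitude subsquare x = 23; +1 → 24, wraps to 0 = a, carry into square.
Longitude square 4; +1 → 5.
Latitude subsquare d = 3; +1 → 4 = e.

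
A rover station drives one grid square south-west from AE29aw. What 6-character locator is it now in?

AE19xv

Longitude subsquare a = 0; −1 → -1, wraps to 23 = x, carry into square.
Longitude square 2; −1 → 1.
Latitude subsquare w = 22; −1 → 21 = v.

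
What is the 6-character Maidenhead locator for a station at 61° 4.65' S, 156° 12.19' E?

Add 180° to longitude and 90° to latitude: 336.2032, 28.9225.
Field: 336.2032/20 → 16 → Q, 28.9225/10 → 2 → C; chars QC.
Square: 16.2032/2 → 8, 8.9225/1 → 8; chars 88.
Subsquare: 0.2032/0.0833333 → 2 → c, 0.9225/0.0416667 → 22 → w; chars cw.

QC88cw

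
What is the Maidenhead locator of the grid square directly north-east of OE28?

OE39

Longitude square 2; +1 → 3.
Latitude square 8; +1 → 9.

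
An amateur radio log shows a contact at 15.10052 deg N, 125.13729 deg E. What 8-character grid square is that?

PK25nc64

Add 180° to longitude and 90° to latitude: 305.13729, 105.10052.
Field: 305.13729/20 → 15 → P, 105.10052/10 → 10 → K; chars PK.
Square: 5.13729/2 → 2, 5.10052/1 → 5; chars 25.
Subsquare: 1.13729/0.0833333 → 13 → n, 0.10052/0.0416667 → 2 → c; chars nc.
Extended square: 0.05396/0.00833333 → 6, 0.01719/0.00416667 → 4; chars 64.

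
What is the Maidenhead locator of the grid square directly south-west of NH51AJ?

Longitude subsquare a = 0; −1 → -1, wraps to 23 = x, carry into square.
Longitude square 5; −1 → 4.
Latitude subsquare j = 9; −1 → 8 = i.

NH41xi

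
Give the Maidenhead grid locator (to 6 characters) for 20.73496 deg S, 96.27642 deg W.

EG19ug

Offset from 180°W / 90°S: lon 83.7236°, lat 69.2650°.
Field: lon ⌊83.7236/20⌋ = 4 → E; lat ⌊69.2650/10⌋ = 6 → G.
Square: lon ⌊3.7236/2⌋ = 1; lat ⌊9.2650/1⌋ = 9.
Subsquare: lon ⌊1.7236/0.0833333⌋ = 20 → u; lat ⌊0.2650/0.0416667⌋ = 6 → g.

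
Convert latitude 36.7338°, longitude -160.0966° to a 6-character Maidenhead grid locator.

AM96wr

Shift to the Maidenhead origin (180°W, 90°S): lon 19.9034, lat 126.7338.
Field: lon ⌊19.9034/20⌋ = 0 → A; lat ⌊126.7338/10⌋ = 12 → M.
Square: lon ⌊19.9034/2⌋ = 9; lat ⌊6.7338/1⌋ = 6.
Subsquare: lon ⌊1.9034/0.0833333⌋ = 22 → w; lat ⌊0.7338/0.0416667⌋ = 17 → r.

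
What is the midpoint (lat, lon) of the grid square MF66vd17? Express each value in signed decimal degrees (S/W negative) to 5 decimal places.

-33.84375, 73.76250

Field M=12, F=5: +12·20° lon, +5·10° lat → SW at lon 60°, lat -40°.
Square 6, 6: +6·2° lon, +6·1° lat → SW at lon 72°, lat -34°.
Subsquare v=21, d=3: +21·0.0833333° lon, +3·0.0416667° lat → SW at lon 73.75°, lat -33.875°.
Extended square 1, 7: +1·0.00833333° lon, +7·0.00416667° lat → SW at lon 73.7583°, lat -33.8458°.
Cell spans 0.00833333° lon × 0.00416667° lat. Centre is SW corner plus half of each.
latitude -33.84375, longitude 73.76250.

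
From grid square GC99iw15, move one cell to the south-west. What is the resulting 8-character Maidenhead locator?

Longitude extended square 1; −1 → 0.
Latitude extended square 5; −1 → 4.

GC99iw04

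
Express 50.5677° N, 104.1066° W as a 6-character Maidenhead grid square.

DO70wn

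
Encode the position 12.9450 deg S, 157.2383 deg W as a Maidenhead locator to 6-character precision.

Add 180° to longitude and 90° to latitude: 22.7617, 77.0550.
Field (20°×10°, letters A–R): lon ⌊22.7617/20⌋ = 1 → B; lat ⌊77.0550/10⌋ = 7 → H.
Square (2°×1°, digits 0–9): lon ⌊2.7617/2⌋ = 1; lat ⌊7.0550/1⌋ = 7.
Subsquare (5′×2.5′, letters a–x): lon ⌊0.7617/0.0833333⌋ = 9 → j; lat ⌊0.0550/0.0416667⌋ = 1 → b.

BH17jb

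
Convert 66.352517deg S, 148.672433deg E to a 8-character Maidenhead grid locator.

Add 180° to longitude and 90° to latitude: 328.67243, 23.64748.
Field: lon ⌊328.67243/20⌋ = 16 → Q; lat ⌊23.64748/10⌋ = 2 → C.
Square: lon ⌊8.67243/2⌋ = 4; lat ⌊3.64748/1⌋ = 3.
Subsquare: lon ⌊0.67243/0.0833333⌋ = 8 → i; lat ⌊0.64748/0.0416667⌋ = 15 → p.
Extended square: lon ⌊0.00577/0.00833333⌋ = 0; lat ⌊0.02248/0.00416667⌋ = 5.

QC43ip05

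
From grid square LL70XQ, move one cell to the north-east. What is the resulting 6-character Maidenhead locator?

Longitude subsquare x = 23; +1 → 24, wraps to 0 = a, carry into square.
Longitude square 7; +1 → 8.
Latitude subsquare q = 16; +1 → 17 = r.

LL80ar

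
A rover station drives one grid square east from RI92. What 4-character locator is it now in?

AI02

Longitude square 9; +1 → 10, wraps to 0, carry into field.
Longitude field R = 17; +1 → 18, wraps to 0 = A, wrapping around the antimeridian.
The latitude characters are unchanged.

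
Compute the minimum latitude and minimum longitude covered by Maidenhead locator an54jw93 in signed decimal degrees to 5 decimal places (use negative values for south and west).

44.92917, -169.17500

Field A=0, N=13: +0·20° lon, +13·10° lat → SW at lon -180°, lat 40°.
Square 5, 4: +5·2° lon, +4·1° lat → SW at lon -170°, lat 44°.
Subsquare j=9, w=22: +9·0.0833333° lon, +22·0.0416667° lat → SW at lon -169.25°, lat 44.9167°.
Extended square 9, 3: +9·0.00833333° lon, +3·0.00416667° lat → SW at lon -169.175°, lat 44.9292°.
latitude 44.92917, longitude -169.17500.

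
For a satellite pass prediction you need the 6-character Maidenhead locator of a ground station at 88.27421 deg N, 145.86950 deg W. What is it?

BR78bg

Offset from 180°W / 90°S: lon 34.1305°, lat 178.2742°.
Field (20°×10°, letters A–R): 34.1305/20 → 1 → B, 178.2742/10 → 17 → R; chars BR.
Square (2°×1°, digits 0–9): 14.1305/2 → 7, 8.2742/1 → 8; chars 78.
Subsquare (5′×2.5′, letters a–x): 0.1305/0.0833333 → 1 → b, 0.2742/0.0416667 → 6 → g; chars bg.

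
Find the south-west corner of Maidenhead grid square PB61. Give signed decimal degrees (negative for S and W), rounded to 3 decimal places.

-79.000, 132.000

Field P=15, B=1: +15·20° lon, +1·10° lat → SW at lon 120°, lat -80°.
Square 6, 1: +6·2° lon, +1·1° lat → SW at lon 132°, lat -79°.
latitude -79.000, longitude 132.000.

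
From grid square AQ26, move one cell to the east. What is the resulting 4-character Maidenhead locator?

AQ36

Longitude square 2; +1 → 3.
The latitude characters are unchanged.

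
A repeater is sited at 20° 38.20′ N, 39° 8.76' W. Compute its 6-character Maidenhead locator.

HL00kp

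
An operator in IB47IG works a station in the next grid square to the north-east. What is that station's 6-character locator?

IB47jh

Longitude subsquare i = 8; +1 → 9 = j.
Latitude subsquare g = 6; +1 → 7 = h.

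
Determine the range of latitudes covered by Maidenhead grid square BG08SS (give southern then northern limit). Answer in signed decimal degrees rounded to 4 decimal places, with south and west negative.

Field B=1, G=6: +1·20° lon, +6·10° lat → SW at lon -160°, lat -30°.
Square 0, 8: +0·2° lon, +8·1° lat → SW at lon -160°, lat -22°.
Subsquare s=18, s=18: +18·0.0833333° lon, +18·0.0416667° lat → SW at lon -158.5°, lat -21.25°.
Cell spans 0.0833333° lon × 0.0416667° lat.
south -21.2500, north -21.2083.

-21.2500, -21.2083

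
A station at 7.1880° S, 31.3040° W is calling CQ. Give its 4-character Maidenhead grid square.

Shift to the Maidenhead origin (180°W, 90°S): lon 148.70, lat 82.81.
Field: lon ⌊148.70/20⌋ = 7 → H; lat ⌊82.81/10⌋ = 8 → I.
Square: lon ⌊8.70/2⌋ = 4; lat ⌊2.81/1⌋ = 2.

HI42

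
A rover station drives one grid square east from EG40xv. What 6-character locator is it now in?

EG50av

Longitude subsquare x = 23; +1 → 24, wraps to 0 = a, carry into square.
Longitude square 4; +1 → 5.
The latitude characters are unchanged.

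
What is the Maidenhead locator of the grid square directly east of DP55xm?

Longitude subsquare x = 23; +1 → 24, wraps to 0 = a, carry into square.
Longitude square 5; +1 → 6.
The latitude characters are unchanged.

DP65am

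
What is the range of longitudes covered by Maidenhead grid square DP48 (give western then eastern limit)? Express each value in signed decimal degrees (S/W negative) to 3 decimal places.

-112.000, -110.000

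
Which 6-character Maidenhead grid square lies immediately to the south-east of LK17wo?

LK17xn

Longitude subsquare w = 22; +1 → 23 = x.
Latitude subsquare o = 14; −1 → 13 = n.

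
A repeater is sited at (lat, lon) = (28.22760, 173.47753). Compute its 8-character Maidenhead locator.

Offset from 180°W / 90°S: lon 353.47753°, lat 118.22760°.
Field: lon ⌊353.47753/20⌋ = 17 → R; lat ⌊118.22760/10⌋ = 11 → L.
Square: lon ⌊13.47753/2⌋ = 6; lat ⌊8.22760/1⌋ = 8.
Subsquare: lon ⌊1.47753/0.0833333⌋ = 17 → r; lat ⌊0.22760/0.0416667⌋ = 5 → f.
Extended square: lon ⌊0.06086/0.00833333⌋ = 7; lat ⌊0.01927/0.00416667⌋ = 4.

RL68rf74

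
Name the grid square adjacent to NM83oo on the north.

NM83op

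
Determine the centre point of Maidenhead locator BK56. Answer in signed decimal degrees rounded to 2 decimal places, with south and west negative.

16.50, -149.00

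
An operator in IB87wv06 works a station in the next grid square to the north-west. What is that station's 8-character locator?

IB87vv97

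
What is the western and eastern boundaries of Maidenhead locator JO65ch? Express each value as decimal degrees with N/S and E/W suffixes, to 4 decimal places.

Field J=9, O=14: +9·20° lon, +14·10° lat → SW at lon 0°, lat 50°.
Square 6, 5: +6·2° lon, +5·1° lat → SW at lon 12°, lat 55°.
Subsquare c=2, h=7: +2·0.0833333° lon, +7·0.0416667° lat → SW at lon 12.1667°, lat 55.2917°.
Cell spans 0.0833333° lon × 0.0416667° lat.
west 12.1667° E, east 12.2500° E.

12.1667° E, 12.2500° E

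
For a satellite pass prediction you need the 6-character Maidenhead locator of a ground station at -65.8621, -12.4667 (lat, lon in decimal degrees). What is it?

IC34sd

Shift to the Maidenhead origin (180°W, 90°S): lon 167.5333, lat 24.1379.
Field (20°×10°, letters A–R): 167.5333/20 → 8 → I, 24.1379/10 → 2 → C; chars IC.
Square (2°×1°, digits 0–9): 7.5333/2 → 3, 4.1379/1 → 4; chars 34.
Subsquare (5′×2.5′, letters a–x): 1.5333/0.0833333 → 18 → s, 0.1379/0.0416667 → 3 → d; chars sd.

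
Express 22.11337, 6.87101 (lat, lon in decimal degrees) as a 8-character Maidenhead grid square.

Add 180° to longitude and 90° to latitude: 186.87101, 112.11337.
Field: lon ⌊186.87101/20⌋ = 9 → J; lat ⌊112.11337/10⌋ = 11 → L.
Square: lon ⌊6.87101/2⌋ = 3; lat ⌊2.11337/1⌋ = 2.
Subsquare: lon ⌊0.87101/0.0833333⌋ = 10 → k; lat ⌊0.11337/0.0416667⌋ = 2 → c.
Extended square: lon ⌊0.03768/0.00833333⌋ = 4; lat ⌊0.03004/0.00416667⌋ = 7.

JL32kc47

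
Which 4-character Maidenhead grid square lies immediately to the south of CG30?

CF39

Latitude square 0; −1 → -1, wraps to 9, carry into field.
Latitude field G = 6; −1 → 5 = F.
The longitude characters are unchanged.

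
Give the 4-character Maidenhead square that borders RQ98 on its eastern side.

Longitude square 9; +1 → 10, wraps to 0, carry into field.
Longitude field R = 17; +1 → 18, wraps to 0 = A, wrapping around the antimeridian.
The latitude characters are unchanged.

AQ08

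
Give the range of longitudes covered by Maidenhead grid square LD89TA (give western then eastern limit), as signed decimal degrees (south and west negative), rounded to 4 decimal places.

57.5833, 57.6667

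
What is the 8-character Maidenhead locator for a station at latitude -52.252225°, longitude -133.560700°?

CD37fr29

Shift to the Maidenhead origin (180°W, 90°S): lon 46.43930, lat 37.74777.
Field: lon ⌊46.43930/20⌋ = 2 → C; lat ⌊37.74777/10⌋ = 3 → D.
Square: lon ⌊6.43930/2⌋ = 3; lat ⌊7.74777/1⌋ = 7.
Subsquare: lon ⌊0.43930/0.0833333⌋ = 5 → f; lat ⌊0.74777/0.0416667⌋ = 17 → r.
Extended square: lon ⌊0.02263/0.00833333⌋ = 2; lat ⌊0.03944/0.00416667⌋ = 9.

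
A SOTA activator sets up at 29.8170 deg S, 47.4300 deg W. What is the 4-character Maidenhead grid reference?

GG60

Shift to the Maidenhead origin (180°W, 90°S): lon 132.57, lat 60.18.
Field (20°×10°, letters A–R): lon ⌊132.57/20⌋ = 6 → G; lat ⌊60.18/10⌋ = 6 → G.
Square (2°×1°, digits 0–9): lon ⌊12.57/2⌋ = 6; lat ⌊0.18/1⌋ = 0.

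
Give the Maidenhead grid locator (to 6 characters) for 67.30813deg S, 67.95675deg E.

MC32xq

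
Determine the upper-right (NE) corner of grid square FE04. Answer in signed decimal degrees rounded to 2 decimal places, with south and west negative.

Field F=5, E=4: +5·20° lon, +4·10° lat → SW at lon -80°, lat -50°.
Square 0, 4: +0·2° lon, +4·1° lat → SW at lon -80°, lat -46°.
Cell spans 2° lon × 1° lat. NE corner is SW corner plus one full cell.
latitude -45.00, longitude -78.00.

-45.00, -78.00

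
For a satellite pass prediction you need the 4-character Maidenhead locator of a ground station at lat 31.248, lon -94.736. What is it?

EM21

Offset from 180°W / 90°S: lon 85.26°, lat 121.25°.
Field: lon ⌊85.26/20⌋ = 4 → E; lat ⌊121.25/10⌋ = 12 → M.
Square: lon ⌊5.26/2⌋ = 2; lat ⌊1.25/1⌋ = 1.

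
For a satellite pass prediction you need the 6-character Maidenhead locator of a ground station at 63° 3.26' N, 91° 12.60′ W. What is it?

Shift to the Maidenhead origin (180°W, 90°S): lon 88.7900, lat 153.0543.
Field: lon ⌊88.7900/20⌋ = 4 → E; lat ⌊153.0543/10⌋ = 15 → P.
Square: lon ⌊8.7900/2⌋ = 4; lat ⌊3.0543/1⌋ = 3.
Subsquare: lon ⌊0.7900/0.0833333⌋ = 9 → j; lat ⌊0.0543/0.0416667⌋ = 1 → b.

EP43jb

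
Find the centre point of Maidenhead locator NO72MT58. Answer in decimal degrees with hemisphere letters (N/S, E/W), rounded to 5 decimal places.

52.82708° N, 95.04583° E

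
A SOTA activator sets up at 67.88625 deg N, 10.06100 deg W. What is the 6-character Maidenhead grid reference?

IP47xv

Add 180° to longitude and 90° to latitude: 169.9390, 157.8863.
Field (20°×10°, letters A–R): 169.9390/20 → 8 → I, 157.8863/10 → 15 → P; chars IP.
Square (2°×1°, digits 0–9): 9.9390/2 → 4, 7.8863/1 → 7; chars 47.
Subsquare (5′×2.5′, letters a–x): 1.9390/0.0833333 → 23 → x, 0.8863/0.0416667 → 21 → v; chars xv.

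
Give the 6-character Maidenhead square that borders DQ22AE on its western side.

DQ12xe

Longitude subsquare a = 0; −1 → -1, wraps to 23 = x, carry into square.
Longitude square 2; −1 → 1.
The latitude characters are unchanged.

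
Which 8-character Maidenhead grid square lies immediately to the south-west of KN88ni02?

KN88mi91

Longitude extended square 0; −1 → -1, wraps to 9, carry into subsquare.
Longitude subsquare n = 13; −1 → 12 = m.
Latitude extended square 2; −1 → 1.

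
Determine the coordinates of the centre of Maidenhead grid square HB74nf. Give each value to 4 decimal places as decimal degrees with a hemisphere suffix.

75.7708° S, 24.8750° W

Field H=7, B=1: +7·20° lon, +1·10° lat → SW at lon -40°, lat -80°.
Square 7, 4: +7·2° lon, +4·1° lat → SW at lon -26°, lat -76°.
Subsquare n=13, f=5: +13·0.0833333° lon, +5·0.0416667° lat → SW at lon -24.9167°, lat -75.7917°.
Cell spans 0.0833333° lon × 0.0416667° lat. Centre is SW corner plus half of each.
latitude 75.7708° S, longitude 24.8750° W.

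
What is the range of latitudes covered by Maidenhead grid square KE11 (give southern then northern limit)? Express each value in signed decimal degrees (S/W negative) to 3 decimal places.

-49.000, -48.000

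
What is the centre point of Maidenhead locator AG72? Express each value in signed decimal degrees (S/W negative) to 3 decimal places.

-27.500, -165.000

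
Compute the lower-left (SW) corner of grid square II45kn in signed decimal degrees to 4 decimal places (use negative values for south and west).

Field I=8, I=8: +8·20° lon, +8·10° lat → SW at lon -20°, lat -10°.
Square 4, 5: +4·2° lon, +5·1° lat → SW at lon -12°, lat -5°.
Subsquare k=10, n=13: +10·0.0833333° lon, +13·0.0416667° lat → SW at lon -11.1667°, lat -4.45833°.
latitude -4.4583, longitude -11.1667.

-4.4583, -11.1667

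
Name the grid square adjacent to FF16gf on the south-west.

FF16fe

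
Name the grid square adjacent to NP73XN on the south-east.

NP83am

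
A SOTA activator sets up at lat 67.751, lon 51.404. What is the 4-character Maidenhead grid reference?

LP57

Add 180° to longitude and 90° to latitude: 231.40, 157.75.
Field (20°×10°, letters A–R): 231.40/20 → 11 → L, 157.75/10 → 15 → P; chars LP.
Square (2°×1°, digits 0–9): 11.40/2 → 5, 7.75/1 → 7; chars 57.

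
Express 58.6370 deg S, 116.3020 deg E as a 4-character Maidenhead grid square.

OD81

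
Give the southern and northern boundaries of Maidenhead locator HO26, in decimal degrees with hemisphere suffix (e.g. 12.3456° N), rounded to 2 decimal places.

56.00° N, 57.00° N

Field H=7, O=14: +7·20° lon, +14·10° lat → SW at lon -40°, lat 50°.
Square 2, 6: +2·2° lon, +6·1° lat → SW at lon -36°, lat 56°.
Cell spans 2° lon × 1° lat.
south 56.00° N, north 57.00° N.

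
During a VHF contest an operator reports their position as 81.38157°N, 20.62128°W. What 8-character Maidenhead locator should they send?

Offset from 180°W / 90°S: lon 159.37872°, lat 171.38157°.
Field: 159.37872/20 → 7 → H, 171.38157/10 → 17 → R; chars HR.
Square: 19.37872/2 → 9, 1.38157/1 → 1; chars 91.
Subsquare: 1.37872/0.0833333 → 16 → q, 0.38157/0.0416667 → 9 → j; chars qj.
Extended square: 0.04539/0.00833333 → 5, 0.00657/0.00416667 → 1; chars 51.

HR91qj51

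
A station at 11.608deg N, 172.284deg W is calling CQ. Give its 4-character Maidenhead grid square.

AK31

Shift to the Maidenhead origin (180°W, 90°S): lon 7.72, lat 101.61.
Field: lon ⌊7.72/20⌋ = 0 → A; lat ⌊101.61/10⌋ = 10 → K.
Square: lon ⌊7.72/2⌋ = 3; lat ⌊1.61/1⌋ = 1.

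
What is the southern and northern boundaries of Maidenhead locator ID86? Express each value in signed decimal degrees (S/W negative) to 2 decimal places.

-54.00, -53.00

Field I=8, D=3: +8·20° lon, +3·10° lat → SW at lon -20°, lat -60°.
Square 8, 6: +8·2° lon, +6·1° lat → SW at lon -4°, lat -54°.
Cell spans 2° lon × 1° lat.
south -54.00, north -53.00.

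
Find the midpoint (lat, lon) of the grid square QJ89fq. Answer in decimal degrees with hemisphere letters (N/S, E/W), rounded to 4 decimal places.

9.6875° N, 156.4583° E

Field Q=16, J=9: +16·20° lon, +9·10° lat → SW at lon 140°, lat 0°.
Square 8, 9: +8·2° lon, +9·1° lat → SW at lon 156°, lat 9°.
Subsquare f=5, q=16: +5·0.0833333° lon, +16·0.0416667° lat → SW at lon 156.417°, lat 9.66667°.
Cell spans 0.0833333° lon × 0.0416667° lat. Centre is SW corner plus half of each.
latitude 9.6875° N, longitude 156.4583° E.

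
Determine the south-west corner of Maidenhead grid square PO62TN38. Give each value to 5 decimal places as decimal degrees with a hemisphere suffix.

52.57500° N, 133.60833° E

Field P=15, O=14: +15·20° lon, +14·10° lat → SW at lon 120°, lat 50°.
Square 6, 2: +6·2° lon, +2·1° lat → SW at lon 132°, lat 52°.
Subsquare t=19, n=13: +19·0.0833333° lon, +13·0.0416667° lat → SW at lon 133.583°, lat 52.5417°.
Extended square 3, 8: +3·0.00833333° lon, +8·0.00416667° lat → SW at lon 133.608°, lat 52.575°.
latitude 52.57500° N, longitude 133.60833° E.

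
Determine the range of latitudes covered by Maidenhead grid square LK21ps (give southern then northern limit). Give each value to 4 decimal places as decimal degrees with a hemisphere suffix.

11.7500° N, 11.7917° N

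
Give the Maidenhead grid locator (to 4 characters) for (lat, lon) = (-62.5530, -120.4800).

CC97

Offset from 180°W / 90°S: lon 59.52°, lat 27.45°.
Field (20°×10°, letters A–R): lon ⌊59.52/20⌋ = 2 → C; lat ⌊27.45/10⌋ = 2 → C.
Square (2°×1°, digits 0–9): lon ⌊19.52/2⌋ = 9; lat ⌊7.45/1⌋ = 7.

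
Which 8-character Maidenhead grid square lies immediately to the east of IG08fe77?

Longitude extended square 7; +1 → 8.
The latitude characters are unchanged.

IG08fe87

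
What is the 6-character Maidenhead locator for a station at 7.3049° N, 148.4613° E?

Add 180° to longitude and 90° to latitude: 328.4613, 97.3049.
Field: 328.4613/20 → 16 → Q, 97.3049/10 → 9 → J; chars QJ.
Square: 8.4613/2 → 4, 7.3049/1 → 7; chars 47.
Subsquare: 0.4613/0.0833333 → 5 → f, 0.3049/0.0416667 → 7 → h; chars fh.

QJ47fh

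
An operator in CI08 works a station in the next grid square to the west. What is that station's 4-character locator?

BI98

Longitude square 0; −1 → -1, wraps to 9, carry into field.
Longitude field C = 2; −1 → 1 = B.
The latitude characters are unchanged.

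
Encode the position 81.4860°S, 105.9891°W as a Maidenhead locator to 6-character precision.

DA78am

Offset from 180°W / 90°S: lon 74.0109°, lat 8.5140°.
Field: 74.0109/20 → 3 → D, 8.5140/10 → 0 → A; chars DA.
Square: 14.0109/2 → 7, 8.5140/1 → 8; chars 78.
Subsquare: 0.0109/0.0833333 → 0 → a, 0.5140/0.0416667 → 12 → m; chars am.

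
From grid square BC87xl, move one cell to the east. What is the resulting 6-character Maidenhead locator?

Longitude subsquare x = 23; +1 → 24, wraps to 0 = a, carry into square.
Longitude square 8; +1 → 9.
The latitude characters are unchanged.

BC97al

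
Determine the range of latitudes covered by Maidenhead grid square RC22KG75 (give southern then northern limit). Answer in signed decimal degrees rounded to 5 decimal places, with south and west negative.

Field R=17, C=2: +17·20° lon, +2·10° lat → SW at lon 160°, lat -70°.
Square 2, 2: +2·2° lon, +2·1° lat → SW at lon 164°, lat -68°.
Subsquare k=10, g=6: +10·0.0833333° lon, +6·0.0416667° lat → SW at lon 164.833°, lat -67.75°.
Extended square 7, 5: +7·0.00833333° lon, +5·0.00416667° lat → SW at lon 164.892°, lat -67.7292°.
Cell spans 0.00833333° lon × 0.00416667° lat.
south -67.72917, north -67.72500.

-67.72917, -67.72500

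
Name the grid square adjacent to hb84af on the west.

HB74xf

Longitude subsquare a = 0; −1 → -1, wraps to 23 = x, carry into square.
Longitude square 8; −1 → 7.
The latitude characters are unchanged.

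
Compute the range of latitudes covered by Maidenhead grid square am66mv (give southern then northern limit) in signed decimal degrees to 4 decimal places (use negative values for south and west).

36.8750, 36.9167

Field A=0, M=12: +0·20° lon, +12·10° lat → SW at lon -180°, lat 30°.
Square 6, 6: +6·2° lon, +6·1° lat → SW at lon -168°, lat 36°.
Subsquare m=12, v=21: +12·0.0833333° lon, +21·0.0416667° lat → SW at lon -167°, lat 36.875°.
Cell spans 0.0833333° lon × 0.0416667° lat.
south 36.8750, north 36.9167.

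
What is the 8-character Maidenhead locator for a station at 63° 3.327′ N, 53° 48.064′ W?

Add 180° to longitude and 90° to latitude: 126.19893, 153.05545.
Field: lon ⌊126.19893/20⌋ = 6 → G; lat ⌊153.05545/10⌋ = 15 → P.
Square: lon ⌊6.19893/2⌋ = 3; lat ⌊3.05545/1⌋ = 3.
Subsquare: lon ⌊0.19893/0.0833333⌋ = 2 → c; lat ⌊0.05545/0.0416667⌋ = 1 → b.
Extended square: lon ⌊0.03227/0.00833333⌋ = 3; lat ⌊0.01378/0.00416667⌋ = 3.

GP33cb33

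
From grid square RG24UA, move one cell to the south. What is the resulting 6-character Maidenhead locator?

RG23ux

Latitude subsquare a = 0; −1 → -1, wraps to 23 = x, carry into square.
Latitude square 4; −1 → 3.
The longitude characters are unchanged.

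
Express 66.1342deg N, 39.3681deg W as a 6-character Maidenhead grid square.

HP06hd

Add 180° to longitude and 90° to latitude: 140.6319, 156.1342.
Field (20°×10°, letters A–R): 140.6319/20 → 7 → H, 156.1342/10 → 15 → P; chars HP.
Square (2°×1°, digits 0–9): 0.6319/2 → 0, 6.1342/1 → 6; chars 06.
Subsquare (5′×2.5′, letters a–x): 0.6319/0.0833333 → 7 → h, 0.1342/0.0416667 → 3 → d; chars hd.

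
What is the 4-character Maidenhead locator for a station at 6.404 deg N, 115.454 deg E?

Shift to the Maidenhead origin (180°W, 90°S): lon 295.45, lat 96.40.
Field (20°×10°, letters A–R): 295.45/20 → 14 → O, 96.40/10 → 9 → J; chars OJ.
Square (2°×1°, digits 0–9): 15.45/2 → 7, 6.40/1 → 6; chars 76.

OJ76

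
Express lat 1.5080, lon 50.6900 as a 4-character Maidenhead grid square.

LJ51

Add 180° to longitude and 90° to latitude: 230.69, 91.51.
Field: 230.69/20 → 11 → L, 91.51/10 → 9 → J; chars LJ.
Square: 10.69/2 → 5, 1.51/1 → 1; chars 51.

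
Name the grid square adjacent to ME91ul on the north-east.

Longitude subsquare u = 20; +1 → 21 = v.
Latitude subsquare l = 11; +1 → 12 = m.

ME91vm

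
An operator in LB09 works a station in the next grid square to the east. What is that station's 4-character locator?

LB19

Longitude square 0; +1 → 1.
The latitude characters are unchanged.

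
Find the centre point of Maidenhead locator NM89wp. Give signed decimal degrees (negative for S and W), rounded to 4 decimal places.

39.6458, 97.8750

Field N=13, M=12: +13·20° lon, +12·10° lat → SW at lon 80°, lat 30°.
Square 8, 9: +8·2° lon, +9·1° lat → SW at lon 96°, lat 39°.
Subsquare w=22, p=15: +22·0.0833333° lon, +15·0.0416667° lat → SW at lon 97.8333°, lat 39.625°.
Cell spans 0.0833333° lon × 0.0416667° lat. Centre is SW corner plus half of each.
latitude 39.6458, longitude 97.8750.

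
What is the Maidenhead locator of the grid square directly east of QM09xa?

QM19aa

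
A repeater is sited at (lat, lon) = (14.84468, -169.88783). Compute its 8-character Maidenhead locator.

AK54bu32

Offset from 180°W / 90°S: lon 10.11217°, lat 104.84468°.
Field: lon ⌊10.11217/20⌋ = 0 → A; lat ⌊104.84468/10⌋ = 10 → K.
Square: lon ⌊10.11217/2⌋ = 5; lat ⌊4.84468/1⌋ = 4.
Subsquare: lon ⌊0.11217/0.0833333⌋ = 1 → b; lat ⌊0.84468/0.0416667⌋ = 20 → u.
Extended square: lon ⌊0.02884/0.00833333⌋ = 3; lat ⌊0.01135/0.00416667⌋ = 2.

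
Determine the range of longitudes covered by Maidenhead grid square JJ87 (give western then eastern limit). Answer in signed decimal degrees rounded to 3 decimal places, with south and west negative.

16.000, 18.000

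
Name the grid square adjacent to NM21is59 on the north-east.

NM21it60

Longitude extended square 5; +1 → 6.
Latitude extended square 9; +1 → 10, wraps to 0, carry into subsquare.
Latitude subsquare s = 18; +1 → 19 = t.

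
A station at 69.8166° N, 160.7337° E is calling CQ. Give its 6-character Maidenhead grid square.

RP09it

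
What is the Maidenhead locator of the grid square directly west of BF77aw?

BF67xw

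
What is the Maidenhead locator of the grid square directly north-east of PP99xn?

Longitude subsquare x = 23; +1 → 24, wraps to 0 = a, carry into square.
Longitude square 9; +1 → 10, wraps to 0, carry into field.
Longitude field P = 15; +1 → 16 = Q.
Latitude subsquare n = 13; +1 → 14 = o.

QP09ao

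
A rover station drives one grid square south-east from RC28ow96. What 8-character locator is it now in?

RC28pw05

Longitude extended square 9; +1 → 10, wraps to 0, carry into subsquare.
Longitude subsquare o = 14; +1 → 15 = p.
Latitude extended square 6; −1 → 5.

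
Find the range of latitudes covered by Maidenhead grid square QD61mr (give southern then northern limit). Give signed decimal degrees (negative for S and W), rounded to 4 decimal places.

-58.2917, -58.2500

Field Q=16, D=3: +16·20° lon, +3·10° lat → SW at lon 140°, lat -60°.
Square 6, 1: +6·2° lon, +1·1° lat → SW at lon 152°, lat -59°.
Subsquare m=12, r=17: +12·0.0833333° lon, +17·0.0416667° lat → SW at lon 153°, lat -58.2917°.
Cell spans 0.0833333° lon × 0.0416667° lat.
south -58.2917, north -58.2500.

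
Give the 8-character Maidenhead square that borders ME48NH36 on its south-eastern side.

ME48nh45

Longitude extended square 3; +1 → 4.
Latitude extended square 6; −1 → 5.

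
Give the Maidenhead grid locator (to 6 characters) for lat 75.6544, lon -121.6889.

CQ95dp

Offset from 180°W / 90°S: lon 58.3111°, lat 165.6544°.
Field (20°×10°, letters A–R): lon ⌊58.3111/20⌋ = 2 → C; lat ⌊165.6544/10⌋ = 16 → Q.
Square (2°×1°, digits 0–9): lon ⌊18.3111/2⌋ = 9; lat ⌊5.6544/1⌋ = 5.
Subsquare (5′×2.5′, letters a–x): lon ⌊0.3111/0.0833333⌋ = 3 → d; lat ⌊0.6544/0.0416667⌋ = 15 → p.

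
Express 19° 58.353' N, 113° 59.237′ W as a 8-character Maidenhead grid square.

Offset from 180°W / 90°S: lon 66.01272°, lat 109.97255°.
Field: lon ⌊66.01272/20⌋ = 3 → D; lat ⌊109.97255/10⌋ = 10 → K.
Square: lon ⌊6.01272/2⌋ = 3; lat ⌊9.97255/1⌋ = 9.
Subsquare: lon ⌊0.01272/0.0833333⌋ = 0 → a; lat ⌊0.97255/0.0416667⌋ = 23 → x.
Extended square: lon ⌊0.01272/0.00833333⌋ = 1; lat ⌊0.01422/0.00416667⌋ = 3.

DK39ax13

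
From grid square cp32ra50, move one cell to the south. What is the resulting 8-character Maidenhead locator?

Latitude extended square 0; −1 → -1, wraps to 9, carry into subsquare.
Latitude subsquare a = 0; −1 → -1, wraps to 23 = x, carry into square.
Latitude square 2; −1 → 1.
The longitude characters are unchanged.

CP31rx59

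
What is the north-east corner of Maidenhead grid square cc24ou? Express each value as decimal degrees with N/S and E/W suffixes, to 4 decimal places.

65.1250° S, 134.7500° W

Field C=2, C=2: +2·20° lon, +2·10° lat → SW at lon -140°, lat -70°.
Square 2, 4: +2·2° lon, +4·1° lat → SW at lon -136°, lat -66°.
Subsquare o=14, u=20: +14·0.0833333° lon, +20·0.0416667° lat → SW at lon -134.833°, lat -65.1667°.
Cell spans 0.0833333° lon × 0.0416667° lat. NE corner is SW corner plus one full cell.
latitude 65.1250° S, longitude 134.7500° W.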